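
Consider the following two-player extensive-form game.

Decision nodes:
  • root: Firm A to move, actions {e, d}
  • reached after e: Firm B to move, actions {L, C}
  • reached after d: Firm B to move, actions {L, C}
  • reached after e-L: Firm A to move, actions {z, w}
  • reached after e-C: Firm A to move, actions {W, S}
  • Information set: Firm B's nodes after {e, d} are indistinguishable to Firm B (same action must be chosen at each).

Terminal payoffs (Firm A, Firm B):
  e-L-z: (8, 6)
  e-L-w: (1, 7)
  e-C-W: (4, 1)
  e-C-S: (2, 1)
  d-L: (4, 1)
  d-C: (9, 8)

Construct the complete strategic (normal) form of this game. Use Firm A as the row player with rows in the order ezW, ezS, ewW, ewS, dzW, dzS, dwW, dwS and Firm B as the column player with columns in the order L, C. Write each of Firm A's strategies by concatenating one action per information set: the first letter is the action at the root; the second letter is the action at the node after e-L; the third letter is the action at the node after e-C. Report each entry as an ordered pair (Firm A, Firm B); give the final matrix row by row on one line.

            L        C
 ezW    (8,6)    (4,1)
 ezS    (8,6)    (2,1)
 ewW    (1,7)    (4,1)
 ewS    (1,7)    (2,1)
 dzW    (4,1)    (9,8)
 dzS    (4,1)    (9,8)
 dwW    (4,1)    (9,8)
 dwS    (4,1)    (9,8)

ezW: (8,6) (4,1) | ezS: (8,6) (2,1) | ewW: (1,7) (4,1) | ewS: (1,7) (2,1) | dzW: (4,1) (9,8) | dzS: (4,1) (9,8) | dwW: (4,1) (9,8) | dwS: (4,1) (9,8)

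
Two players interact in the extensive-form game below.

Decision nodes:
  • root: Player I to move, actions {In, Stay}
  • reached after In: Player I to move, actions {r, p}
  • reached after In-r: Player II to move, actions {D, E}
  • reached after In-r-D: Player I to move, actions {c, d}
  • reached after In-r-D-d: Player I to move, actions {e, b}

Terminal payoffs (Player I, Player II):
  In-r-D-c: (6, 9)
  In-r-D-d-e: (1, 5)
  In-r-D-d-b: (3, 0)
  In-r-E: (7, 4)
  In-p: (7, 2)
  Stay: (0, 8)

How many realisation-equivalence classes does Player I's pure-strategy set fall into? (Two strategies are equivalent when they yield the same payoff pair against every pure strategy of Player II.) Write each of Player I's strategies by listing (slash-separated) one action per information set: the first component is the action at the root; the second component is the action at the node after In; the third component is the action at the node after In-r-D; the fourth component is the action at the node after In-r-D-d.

5

Player I has 16 pure strategies: In/r/c/e, In/r/c/b, In/r/d/e, In/r/d/b, In/p/c/e, In/p/c/b, In/p/d/e, In/p/d/b, Stay/r/c/e, Stay/r/c/b, Stay/r/d/e, Stay/r/d/b, Stay/p/c/e, Stay/p/c/b, Stay/p/d/e, Stay/p/d/b. Columns: D, E.
{In/r/c/e, In/r/c/b} → row (6,9) (7,4)
{In/r/d/e} → row (1,5) (7,4)
{In/r/d/b} → row (3,0) (7,4)
{In/p/c/e, In/p/c/b, In/p/d/e, In/p/d/b} → row (7,2) (7,2)
{Stay/r/c/e, Stay/r/c/b, Stay/r/d/e, Stay/r/d/b, Stay/p/c/e, Stay/p/c/b, Stay/p/d/e, Stay/p/d/b} → row (0,8) (0,8)
That's 5 distinct rows out of 16 strategies.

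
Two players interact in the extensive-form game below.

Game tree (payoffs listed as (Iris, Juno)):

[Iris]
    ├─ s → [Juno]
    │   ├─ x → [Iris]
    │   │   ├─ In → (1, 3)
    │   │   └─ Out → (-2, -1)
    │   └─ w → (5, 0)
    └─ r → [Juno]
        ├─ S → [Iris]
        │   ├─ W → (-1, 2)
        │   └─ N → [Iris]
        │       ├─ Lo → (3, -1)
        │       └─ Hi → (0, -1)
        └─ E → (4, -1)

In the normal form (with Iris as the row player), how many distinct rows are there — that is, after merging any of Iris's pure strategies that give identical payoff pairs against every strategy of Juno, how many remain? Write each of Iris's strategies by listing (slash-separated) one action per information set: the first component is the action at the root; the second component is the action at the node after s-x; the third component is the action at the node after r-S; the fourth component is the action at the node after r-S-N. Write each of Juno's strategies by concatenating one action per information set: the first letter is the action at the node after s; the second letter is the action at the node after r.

5

Iris has 16 pure strategies: s/In/W/Lo, s/In/W/Hi, s/In/N/Lo, s/In/N/Hi, s/Out/W/Lo, s/Out/W/Hi, s/Out/N/Lo, s/Out/N/Hi, r/In/W/Lo, r/In/W/Hi, r/In/N/Lo, r/In/N/Hi, r/Out/W/Lo, r/Out/W/Hi, r/Out/N/Lo, r/Out/N/Hi. Columns: xS, xE, wS, wE.
{s/In/W/Lo, s/In/W/Hi, s/In/N/Lo, s/In/N/Hi} → row (1,3) (1,3) (5,0) (5,0)
{s/Out/W/Lo, s/Out/W/Hi, s/Out/N/Lo, s/Out/N/Hi} → row (-2,-1) (-2,-1) (5,0) (5,0)
{r/In/W/Lo, r/In/W/Hi, r/Out/W/Lo, r/Out/W/Hi} → row (-1,2) (4,-1) (-1,2) (4,-1)
{r/In/N/Lo, r/Out/N/Lo} → row (3,-1) (4,-1) (3,-1) (4,-1)
{r/In/N/Hi, r/Out/N/Hi} → row (0,-1) (4,-1) (0,-1) (4,-1)
That's 5 distinct rows out of 16 strategies.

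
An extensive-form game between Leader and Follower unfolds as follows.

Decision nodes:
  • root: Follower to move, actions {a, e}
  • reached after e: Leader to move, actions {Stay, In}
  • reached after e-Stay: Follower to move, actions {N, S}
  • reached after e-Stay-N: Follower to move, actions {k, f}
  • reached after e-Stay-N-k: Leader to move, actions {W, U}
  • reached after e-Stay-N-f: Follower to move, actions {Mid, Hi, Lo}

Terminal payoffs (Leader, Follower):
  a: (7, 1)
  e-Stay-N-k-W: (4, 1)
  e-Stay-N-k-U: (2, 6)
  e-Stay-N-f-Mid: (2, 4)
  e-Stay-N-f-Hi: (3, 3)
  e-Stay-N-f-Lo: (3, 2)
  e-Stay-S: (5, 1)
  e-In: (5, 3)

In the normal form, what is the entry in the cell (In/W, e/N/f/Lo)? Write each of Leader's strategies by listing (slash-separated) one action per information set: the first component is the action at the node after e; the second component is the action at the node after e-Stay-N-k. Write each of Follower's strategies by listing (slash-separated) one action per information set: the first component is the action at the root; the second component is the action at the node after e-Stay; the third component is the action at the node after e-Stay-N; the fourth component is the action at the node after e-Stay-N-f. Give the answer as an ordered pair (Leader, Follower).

(5, 3)

Trace the play path from the root:
  Follower plays e
  Leader plays In at [e]
→ terminal payoff (5, 3).
(Leader's choice at the node after e-Stay-N-k is never reached on this path, so it doesn't affect the outcome.)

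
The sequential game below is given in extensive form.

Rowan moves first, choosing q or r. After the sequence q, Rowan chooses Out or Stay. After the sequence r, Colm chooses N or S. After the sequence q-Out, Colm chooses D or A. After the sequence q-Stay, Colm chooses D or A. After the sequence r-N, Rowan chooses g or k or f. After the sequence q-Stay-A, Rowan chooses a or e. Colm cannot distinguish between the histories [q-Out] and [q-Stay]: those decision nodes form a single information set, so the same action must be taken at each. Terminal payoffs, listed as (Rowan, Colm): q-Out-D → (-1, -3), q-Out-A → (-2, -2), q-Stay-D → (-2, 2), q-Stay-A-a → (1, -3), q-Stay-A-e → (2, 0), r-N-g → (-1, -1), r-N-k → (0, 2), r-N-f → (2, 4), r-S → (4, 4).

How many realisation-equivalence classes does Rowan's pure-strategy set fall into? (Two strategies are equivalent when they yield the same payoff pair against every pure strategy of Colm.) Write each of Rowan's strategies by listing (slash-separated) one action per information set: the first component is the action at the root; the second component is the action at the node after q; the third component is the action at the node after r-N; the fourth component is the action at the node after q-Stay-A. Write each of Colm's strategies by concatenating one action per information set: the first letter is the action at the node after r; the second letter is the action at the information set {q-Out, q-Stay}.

Rowan has 24 pure strategies: q/Out/g/a, q/Out/g/e, q/Out/k/a, q/Out/k/e, q/Out/f/a, q/Out/f/e, q/Stay/g/a, q/Stay/g/e, q/Stay/k/a, q/Stay/k/e, q/Stay/f/a, q/Stay/f/e, r/Out/g/a, r/Out/g/e, r/Out/k/a, r/Out/k/e, r/Out/f/a, r/Out/f/e, r/Stay/g/a, r/Stay/g/e, r/Stay/k/a, r/Stay/k/e, r/Stay/f/a, r/Stay/f/e. Columns: ND, NA, SD, SA.
{q/Out/g/a, q/Out/g/e, q/Out/k/a, q/Out/k/e, q/Out/f/a, q/Out/f/e} → row (-1,-3) (-2,-2) (-1,-3) (-2,-2)
{q/Stay/g/a, q/Stay/k/a, q/Stay/f/a} → row (-2,2) (1,-3) (-2,2) (1,-3)
{q/Stay/g/e, q/Stay/k/e, q/Stay/f/e} → row (-2,2) (2,0) (-2,2) (2,0)
{r/Out/g/a, r/Out/g/e, r/Stay/g/a, r/Stay/g/e} → row (-1,-1) (-1,-1) (4,4) (4,4)
{r/Out/k/a, r/Out/k/e, r/Stay/k/a, r/Stay/k/e} → row (0,2) (0,2) (4,4) (4,4)
{r/Out/f/a, r/Out/f/e, r/Stay/f/a, r/Stay/f/e} → row (2,4) (2,4) (4,4) (4,4)
That's 6 distinct rows out of 24 strategies.

6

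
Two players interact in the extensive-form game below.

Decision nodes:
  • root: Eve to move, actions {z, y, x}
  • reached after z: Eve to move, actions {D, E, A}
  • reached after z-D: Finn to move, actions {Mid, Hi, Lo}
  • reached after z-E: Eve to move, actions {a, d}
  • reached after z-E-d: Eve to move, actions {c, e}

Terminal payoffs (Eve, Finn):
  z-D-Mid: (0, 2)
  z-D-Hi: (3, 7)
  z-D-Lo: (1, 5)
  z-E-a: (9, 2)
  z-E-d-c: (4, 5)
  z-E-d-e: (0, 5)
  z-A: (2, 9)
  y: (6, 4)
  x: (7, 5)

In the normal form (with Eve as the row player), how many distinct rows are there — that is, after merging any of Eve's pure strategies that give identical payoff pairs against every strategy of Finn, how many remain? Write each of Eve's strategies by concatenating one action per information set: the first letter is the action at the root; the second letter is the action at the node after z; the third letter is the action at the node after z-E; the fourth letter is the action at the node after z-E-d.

Eve has 36 pure strategies: zDac, zDae, zDdc, zDde, zEac, zEae, zEdc, zEde, zAac, zAae, zAdc, zAde, yDac, yDae, yDdc, yDde, yEac, yEae, yEdc, yEde, yAac, yAae, yAdc, yAde, xDac, xDae, xDdc, xDde, xEac, xEae, xEdc, xEde, xAac, xAae, xAdc, xAde. Columns: Mid, Hi, Lo.
{zDac, zDae, zDdc, zDde} → row (0,2) (3,7) (1,5)
{zEac, zEae} → row (9,2) (9,2) (9,2)
{zEdc} → row (4,5) (4,5) (4,5)
{zEde} → row (0,5) (0,5) (0,5)
{zAac, zAae, zAdc, zAde} → row (2,9) (2,9) (2,9)
{yDac, yDae, yDdc, yDde, yEac, yEae, yEdc, yEde, yAac, yAae, yAdc, yAde} → row (6,4) (6,4) (6,4)
{xDac, xDae, xDdc, xDde, xEac, xEae, xEdc, xEde, xAac, xAae, xAdc, xAde} → row (7,5) (7,5) (7,5)
That's 7 distinct rows out of 36 strategies.

7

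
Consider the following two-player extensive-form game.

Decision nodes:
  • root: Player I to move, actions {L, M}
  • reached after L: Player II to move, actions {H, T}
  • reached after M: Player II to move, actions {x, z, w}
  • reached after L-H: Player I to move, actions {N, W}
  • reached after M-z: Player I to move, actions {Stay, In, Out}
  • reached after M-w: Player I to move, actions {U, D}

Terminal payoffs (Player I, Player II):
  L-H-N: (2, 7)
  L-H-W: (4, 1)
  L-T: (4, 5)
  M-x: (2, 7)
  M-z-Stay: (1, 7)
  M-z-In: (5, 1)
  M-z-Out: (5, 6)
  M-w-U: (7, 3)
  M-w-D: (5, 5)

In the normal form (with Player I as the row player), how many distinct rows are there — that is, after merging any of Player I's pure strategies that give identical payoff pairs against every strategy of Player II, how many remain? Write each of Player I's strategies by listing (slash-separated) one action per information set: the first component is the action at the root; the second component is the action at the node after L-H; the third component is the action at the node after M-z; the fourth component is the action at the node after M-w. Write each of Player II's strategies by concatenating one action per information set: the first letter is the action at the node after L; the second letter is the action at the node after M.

8

Player I has 24 pure strategies: L/N/Stay/U, L/N/Stay/D, L/N/In/U, L/N/In/D, L/N/Out/U, L/N/Out/D, L/W/Stay/U, L/W/Stay/D, L/W/In/U, L/W/In/D, L/W/Out/U, L/W/Out/D, M/N/Stay/U, M/N/Stay/D, M/N/In/U, M/N/In/D, M/N/Out/U, M/N/Out/D, M/W/Stay/U, M/W/Stay/D, M/W/In/U, M/W/In/D, M/W/Out/U, M/W/Out/D. Columns: Hx, Hz, Hw, Tx, Tz, Tw.
{L/N/Stay/U, L/N/Stay/D, L/N/In/U, L/N/In/D, L/N/Out/U, L/N/Out/D} → row (2,7) (2,7) (2,7) (4,5) (4,5) (4,5)
{L/W/Stay/U, L/W/Stay/D, L/W/In/U, L/W/In/D, L/W/Out/U, L/W/Out/D} → row (4,1) (4,1) (4,1) (4,5) (4,5) (4,5)
{M/N/Stay/U, M/W/Stay/U} → row (2,7) (1,7) (7,3) (2,7) (1,7) (7,3)
{M/N/Stay/D, M/W/Stay/D} → row (2,7) (1,7) (5,5) (2,7) (1,7) (5,5)
{M/N/In/U, M/W/In/U} → row (2,7) (5,1) (7,3) (2,7) (5,1) (7,3)
{M/N/In/D, M/W/In/D} → row (2,7) (5,1) (5,5) (2,7) (5,1) (5,5)
{M/N/Out/U, M/W/Out/U} → row (2,7) (5,6) (7,3) (2,7) (5,6) (7,3)
{M/N/Out/D, M/W/Out/D} → row (2,7) (5,6) (5,5) (2,7) (5,6) (5,5)
That's 8 distinct rows out of 24 strategies.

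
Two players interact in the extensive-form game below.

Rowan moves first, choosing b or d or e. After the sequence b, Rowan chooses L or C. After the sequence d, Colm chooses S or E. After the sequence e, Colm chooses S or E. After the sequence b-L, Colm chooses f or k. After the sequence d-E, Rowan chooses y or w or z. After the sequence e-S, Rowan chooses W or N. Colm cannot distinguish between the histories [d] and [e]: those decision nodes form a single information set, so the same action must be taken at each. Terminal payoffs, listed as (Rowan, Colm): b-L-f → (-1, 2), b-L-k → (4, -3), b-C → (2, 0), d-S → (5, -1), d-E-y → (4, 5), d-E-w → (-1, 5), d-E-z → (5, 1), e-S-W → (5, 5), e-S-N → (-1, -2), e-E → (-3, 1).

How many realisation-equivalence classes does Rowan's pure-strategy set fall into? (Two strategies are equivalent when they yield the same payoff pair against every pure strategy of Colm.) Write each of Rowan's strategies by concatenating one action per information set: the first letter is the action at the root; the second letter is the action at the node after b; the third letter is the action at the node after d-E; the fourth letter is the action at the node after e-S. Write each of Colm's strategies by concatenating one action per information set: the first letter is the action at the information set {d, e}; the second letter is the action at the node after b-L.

7

Rowan has 36 pure strategies: bLyW, bLyN, bLwW, bLwN, bLzW, bLzN, bCyW, bCyN, bCwW, bCwN, bCzW, bCzN, dLyW, dLyN, dLwW, dLwN, dLzW, dLzN, dCyW, dCyN, dCwW, dCwN, dCzW, dCzN, eLyW, eLyN, eLwW, eLwN, eLzW, eLzN, eCyW, eCyN, eCwW, eCwN, eCzW, eCzN. Columns: Sf, Sk, Ef, Ek.
{bLyW, bLyN, bLwW, bLwN, bLzW, bLzN} → row (-1,2) (4,-3) (-1,2) (4,-3)
{bCyW, bCyN, bCwW, bCwN, bCzW, bCzN} → row (2,0) (2,0) (2,0) (2,0)
{dLyW, dLyN, dCyW, dCyN} → row (5,-1) (5,-1) (4,5) (4,5)
{dLwW, dLwN, dCwW, dCwN} → row (5,-1) (5,-1) (-1,5) (-1,5)
{dLzW, dLzN, dCzW, dCzN} → row (5,-1) (5,-1) (5,1) (5,1)
{eLyW, eLwW, eLzW, eCyW, eCwW, eCzW} → row (5,5) (5,5) (-3,1) (-3,1)
{eLyN, eLwN, eLzN, eCyN, eCwN, eCzN} → row (-1,-2) (-1,-2) (-3,1) (-3,1)
That's 7 distinct rows out of 36 strategies.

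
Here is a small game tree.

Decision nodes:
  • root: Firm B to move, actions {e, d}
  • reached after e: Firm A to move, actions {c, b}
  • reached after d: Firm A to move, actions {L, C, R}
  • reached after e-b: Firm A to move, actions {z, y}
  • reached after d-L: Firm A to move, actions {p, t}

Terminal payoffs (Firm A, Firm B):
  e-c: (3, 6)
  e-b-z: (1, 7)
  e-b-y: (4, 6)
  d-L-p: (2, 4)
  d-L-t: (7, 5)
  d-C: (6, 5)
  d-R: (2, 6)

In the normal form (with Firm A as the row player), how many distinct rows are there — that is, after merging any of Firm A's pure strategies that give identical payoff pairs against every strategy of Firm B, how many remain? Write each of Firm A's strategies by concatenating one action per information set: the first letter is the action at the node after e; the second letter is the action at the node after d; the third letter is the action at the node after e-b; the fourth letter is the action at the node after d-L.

Firm A has 24 pure strategies: cLzp, cLzt, cLyp, cLyt, cCzp, cCzt, cCyp, cCyt, cRzp, cRzt, cRyp, cRyt, bLzp, bLzt, bLyp, bLyt, bCzp, bCzt, bCyp, bCyt, bRzp, bRzt, bRyp, bRyt. Columns: e, d.
{cLzp, cLyp} → row (3,6) (2,4)
{cLzt, cLyt} → row (3,6) (7,5)
{cCzp, cCzt, cCyp, cCyt} → row (3,6) (6,5)
{cRzp, cRzt, cRyp, cRyt} → row (3,6) (2,6)
{bLzp} → row (1,7) (2,4)
{bLzt} → row (1,7) (7,5)
{bLyp} → row (4,6) (2,4)
{bLyt} → row (4,6) (7,5)
{bCzp, bCzt} → row (1,7) (6,5)
{bCyp, bCyt} → row (4,6) (6,5)
{bRzp, bRzt} → row (1,7) (2,6)
{bRyp, bRyt} → row (4,6) (2,6)
That's 12 distinct rows out of 24 strategies.

12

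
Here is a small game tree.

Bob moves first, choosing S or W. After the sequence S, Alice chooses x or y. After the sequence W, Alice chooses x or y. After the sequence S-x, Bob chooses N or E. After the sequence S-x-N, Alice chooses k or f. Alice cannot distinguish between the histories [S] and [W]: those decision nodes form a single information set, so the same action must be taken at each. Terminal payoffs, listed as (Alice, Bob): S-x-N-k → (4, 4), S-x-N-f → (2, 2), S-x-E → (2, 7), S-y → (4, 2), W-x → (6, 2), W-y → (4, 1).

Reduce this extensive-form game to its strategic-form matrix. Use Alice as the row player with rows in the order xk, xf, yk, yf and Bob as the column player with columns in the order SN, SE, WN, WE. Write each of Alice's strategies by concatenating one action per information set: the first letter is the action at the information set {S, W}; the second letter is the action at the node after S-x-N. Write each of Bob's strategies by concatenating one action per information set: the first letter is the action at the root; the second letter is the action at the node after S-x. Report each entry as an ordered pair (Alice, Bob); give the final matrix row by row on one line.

xk: (4,4) (2,7) (6,2) (6,2) | xf: (2,2) (2,7) (6,2) (6,2) | yk: (4,2) (4,2) (4,1) (4,1) | yf: (4,2) (4,2) (4,1) (4,1)

Row xk: SN→(4,4), SE→(2,7), WN→(6,2), WE→(6,2)
Row xf: SN→(2,2), SE→(2,7), WN→(6,2), WE→(6,2)
Row yk: SN→(4,2), SE→(4,2), WN→(4,1), WE→(4,1)
Row yf: SN→(4,2), SE→(4,2), WN→(4,1), WE→(4,1)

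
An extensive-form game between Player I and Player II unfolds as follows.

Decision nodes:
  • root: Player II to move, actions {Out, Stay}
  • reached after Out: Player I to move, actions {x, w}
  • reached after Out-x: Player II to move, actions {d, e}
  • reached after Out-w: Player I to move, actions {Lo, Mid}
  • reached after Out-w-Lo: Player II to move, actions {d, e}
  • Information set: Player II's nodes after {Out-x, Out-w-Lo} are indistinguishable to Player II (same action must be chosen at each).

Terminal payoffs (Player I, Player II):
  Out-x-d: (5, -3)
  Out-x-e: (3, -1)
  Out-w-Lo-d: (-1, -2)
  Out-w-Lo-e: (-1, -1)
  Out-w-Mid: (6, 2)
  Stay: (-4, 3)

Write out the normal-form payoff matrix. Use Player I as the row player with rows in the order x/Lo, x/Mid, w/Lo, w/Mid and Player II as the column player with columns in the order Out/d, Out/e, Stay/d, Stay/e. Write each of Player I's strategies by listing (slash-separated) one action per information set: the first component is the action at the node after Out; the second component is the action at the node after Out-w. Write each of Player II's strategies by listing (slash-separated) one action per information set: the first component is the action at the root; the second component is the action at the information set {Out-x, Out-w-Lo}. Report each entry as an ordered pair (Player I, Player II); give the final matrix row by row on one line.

         Out/d    Out/e   Stay/d   Stay/e
 x/Lo   (5,-3)   (3,-1)   (-4,3)   (-4,3)
x/Mid   (5,-3)   (3,-1)   (-4,3)   (-4,3)
 w/Lo  (-1,-2)  (-1,-1)   (-4,3)   (-4,3)
w/Mid    (6,2)    (6,2)   (-4,3)   (-4,3)

x/Lo: (5,-3) (3,-1) (-4,3) (-4,3) | x/Mid: (5,-3) (3,-1) (-4,3) (-4,3) | w/Lo: (-1,-2) (-1,-1) (-4,3) (-4,3) | w/Mid: (6,2) (6,2) (-4,3) (-4,3)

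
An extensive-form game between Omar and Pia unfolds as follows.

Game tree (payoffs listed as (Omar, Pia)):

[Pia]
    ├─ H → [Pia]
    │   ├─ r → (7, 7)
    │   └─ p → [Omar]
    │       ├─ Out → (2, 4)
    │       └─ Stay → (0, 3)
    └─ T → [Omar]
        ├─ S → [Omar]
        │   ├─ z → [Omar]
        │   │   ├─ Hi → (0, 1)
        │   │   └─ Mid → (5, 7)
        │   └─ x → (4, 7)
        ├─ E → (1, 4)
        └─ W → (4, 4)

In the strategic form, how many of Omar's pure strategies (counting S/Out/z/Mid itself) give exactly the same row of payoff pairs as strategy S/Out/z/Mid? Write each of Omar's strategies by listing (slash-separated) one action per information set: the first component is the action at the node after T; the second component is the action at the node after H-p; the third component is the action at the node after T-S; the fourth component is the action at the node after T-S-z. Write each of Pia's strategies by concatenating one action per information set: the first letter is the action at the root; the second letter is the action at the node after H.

1

Row for S/Out/z/Mid (columns Hr, Hp, Tr, Tp): (7,7) (2,4) (5,7) (5,7).
Every one of Omar's information sets is on the play path for some reply by Pia when Omar follows S/Out/z/Mid.
Changing the action at any of them therefore changes at least one column, so only S/Out/z/Mid itself gives this row.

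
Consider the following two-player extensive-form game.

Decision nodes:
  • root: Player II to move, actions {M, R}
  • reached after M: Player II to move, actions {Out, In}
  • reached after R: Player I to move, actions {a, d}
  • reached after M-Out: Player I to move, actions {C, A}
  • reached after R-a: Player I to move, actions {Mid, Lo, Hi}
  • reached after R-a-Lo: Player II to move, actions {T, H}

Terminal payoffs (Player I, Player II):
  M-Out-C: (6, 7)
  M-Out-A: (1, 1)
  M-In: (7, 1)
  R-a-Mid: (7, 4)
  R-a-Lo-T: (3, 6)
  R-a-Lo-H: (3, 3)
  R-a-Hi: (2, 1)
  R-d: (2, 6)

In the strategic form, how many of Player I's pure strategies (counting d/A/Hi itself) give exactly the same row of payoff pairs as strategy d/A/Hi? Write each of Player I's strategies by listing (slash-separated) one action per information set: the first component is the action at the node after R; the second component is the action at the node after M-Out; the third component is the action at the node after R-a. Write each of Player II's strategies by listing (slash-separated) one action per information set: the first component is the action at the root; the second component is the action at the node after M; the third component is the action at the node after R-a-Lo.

Row for d/A/Hi (columns M/Out/T, M/Out/H, M/In/T, M/In/H, R/Out/T, R/Out/H, R/In/T, R/In/H): (1,1) (1,1) (7,1) (7,1) (2,6) (2,6) (2,6) (2,6).
Under d/A/Hi, Player I's choice at the node after R-a can never be reached regardless of what Player II does, so varying those choices leaves every outcome unchanged.
Holding the reachable choices fixed and varying the unreachable one freely already gives 3 equivalent strategies.
No other strategy reproduces this row, so those 3 are the full class: d/A/Mid, d/A/Lo, d/A/Hi.

3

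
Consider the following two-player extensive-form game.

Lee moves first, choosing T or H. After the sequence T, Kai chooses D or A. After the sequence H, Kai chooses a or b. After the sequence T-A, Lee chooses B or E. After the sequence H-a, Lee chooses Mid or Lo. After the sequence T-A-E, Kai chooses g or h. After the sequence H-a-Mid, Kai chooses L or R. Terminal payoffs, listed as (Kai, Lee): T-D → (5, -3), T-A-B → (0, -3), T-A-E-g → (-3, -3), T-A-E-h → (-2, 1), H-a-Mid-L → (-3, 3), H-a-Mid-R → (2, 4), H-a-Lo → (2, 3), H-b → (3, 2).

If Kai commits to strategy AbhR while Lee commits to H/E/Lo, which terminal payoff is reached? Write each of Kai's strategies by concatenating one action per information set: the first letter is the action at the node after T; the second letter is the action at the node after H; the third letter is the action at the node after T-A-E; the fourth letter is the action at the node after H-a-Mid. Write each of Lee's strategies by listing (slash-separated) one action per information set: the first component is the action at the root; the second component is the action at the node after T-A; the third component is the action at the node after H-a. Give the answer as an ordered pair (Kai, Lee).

(3, 2)

Trace the play path from the root:
  Lee plays H
  Kai plays b at [H]
→ terminal payoff (3, 2).
(Kai's choice at the node after T is never reached on this path, so it doesn't affect the outcome.)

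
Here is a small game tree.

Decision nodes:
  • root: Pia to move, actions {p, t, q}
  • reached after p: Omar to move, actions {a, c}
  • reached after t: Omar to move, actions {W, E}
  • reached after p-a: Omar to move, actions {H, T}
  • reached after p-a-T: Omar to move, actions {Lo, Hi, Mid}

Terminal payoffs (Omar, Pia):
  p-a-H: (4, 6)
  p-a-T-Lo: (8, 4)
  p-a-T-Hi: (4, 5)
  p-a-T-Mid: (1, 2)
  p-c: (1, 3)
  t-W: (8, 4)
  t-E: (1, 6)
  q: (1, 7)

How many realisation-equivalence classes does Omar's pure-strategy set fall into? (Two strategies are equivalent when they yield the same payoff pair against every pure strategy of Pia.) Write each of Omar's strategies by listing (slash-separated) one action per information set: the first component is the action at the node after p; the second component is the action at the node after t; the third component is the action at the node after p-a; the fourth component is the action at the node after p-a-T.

10

Omar has 24 pure strategies: a/W/H/Lo, a/W/H/Hi, a/W/H/Mid, a/W/T/Lo, a/W/T/Hi, a/W/T/Mid, a/E/H/Lo, a/E/H/Hi, a/E/H/Mid, a/E/T/Lo, a/E/T/Hi, a/E/T/Mid, c/W/H/Lo, c/W/H/Hi, c/W/H/Mid, c/W/T/Lo, c/W/T/Hi, c/W/T/Mid, c/E/H/Lo, c/E/H/Hi, c/E/H/Mid, c/E/T/Lo, c/E/T/Hi, c/E/T/Mid. Columns: p, t, q.
{a/W/H/Lo, a/W/H/Hi, a/W/H/Mid} → row (4,6) (8,4) (1,7)
{a/W/T/Lo} → row (8,4) (8,4) (1,7)
{a/W/T/Hi} → row (4,5) (8,4) (1,7)
{a/W/T/Mid} → row (1,2) (8,4) (1,7)
{a/E/H/Lo, a/E/H/Hi, a/E/H/Mid} → row (4,6) (1,6) (1,7)
{a/E/T/Lo} → row (8,4) (1,6) (1,7)
{a/E/T/Hi} → row (4,5) (1,6) (1,7)
{a/E/T/Mid} → row (1,2) (1,6) (1,7)
{c/W/H/Lo, c/W/H/Hi, c/W/H/Mid, c/W/T/Lo, c/W/T/Hi, c/W/T/Mid} → row (1,3) (8,4) (1,7)
{c/E/H/Lo, c/E/H/Hi, c/E/H/Mid, c/E/T/Lo, c/E/T/Hi, c/E/T/Mid} → row (1,3) (1,6) (1,7)
That's 10 distinct rows out of 24 strategies.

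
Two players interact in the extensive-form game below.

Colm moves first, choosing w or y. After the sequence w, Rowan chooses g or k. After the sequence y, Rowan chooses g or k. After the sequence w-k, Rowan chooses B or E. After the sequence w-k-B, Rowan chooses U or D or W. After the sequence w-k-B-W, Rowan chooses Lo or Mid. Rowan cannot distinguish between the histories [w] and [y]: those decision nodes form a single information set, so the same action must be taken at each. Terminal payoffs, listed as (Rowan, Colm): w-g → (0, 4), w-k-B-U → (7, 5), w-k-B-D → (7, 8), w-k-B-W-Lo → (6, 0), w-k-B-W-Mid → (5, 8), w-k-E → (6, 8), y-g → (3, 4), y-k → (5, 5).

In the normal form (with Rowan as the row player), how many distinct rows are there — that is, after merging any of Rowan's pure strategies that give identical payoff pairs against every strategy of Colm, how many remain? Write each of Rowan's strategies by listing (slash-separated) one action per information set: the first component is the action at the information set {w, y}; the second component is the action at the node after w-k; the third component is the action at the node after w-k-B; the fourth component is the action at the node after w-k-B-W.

6

Rowan has 24 pure strategies: g/B/U/Lo, g/B/U/Mid, g/B/D/Lo, g/B/D/Mid, g/B/W/Lo, g/B/W/Mid, g/E/U/Lo, g/E/U/Mid, g/E/D/Lo, g/E/D/Mid, g/E/W/Lo, g/E/W/Mid, k/B/U/Lo, k/B/U/Mid, k/B/D/Lo, k/B/D/Mid, k/B/W/Lo, k/B/W/Mid, k/E/U/Lo, k/E/U/Mid, k/E/D/Lo, k/E/D/Mid, k/E/W/Lo, k/E/W/Mid. Columns: w, y.
{g/B/U/Lo, g/B/U/Mid, g/B/D/Lo, g/B/D/Mid, g/B/W/Lo, g/B/W/Mid, g/E/U/Lo, g/E/U/Mid, g/E/D/Lo, g/E/D/Mid, g/E/W/Lo, g/E/W/Mid} → row (0,4) (3,4)
{k/B/U/Lo, k/B/U/Mid} → row (7,5) (5,5)
{k/B/D/Lo, k/B/D/Mid} → row (7,8) (5,5)
{k/B/W/Lo} → row (6,0) (5,5)
{k/B/W/Mid} → row (5,8) (5,5)
{k/E/U/Lo, k/E/U/Mid, k/E/D/Lo, k/E/D/Mid, k/E/W/Lo, k/E/W/Mid} → row (6,8) (5,5)
That's 6 distinct rows out of 24 strategies.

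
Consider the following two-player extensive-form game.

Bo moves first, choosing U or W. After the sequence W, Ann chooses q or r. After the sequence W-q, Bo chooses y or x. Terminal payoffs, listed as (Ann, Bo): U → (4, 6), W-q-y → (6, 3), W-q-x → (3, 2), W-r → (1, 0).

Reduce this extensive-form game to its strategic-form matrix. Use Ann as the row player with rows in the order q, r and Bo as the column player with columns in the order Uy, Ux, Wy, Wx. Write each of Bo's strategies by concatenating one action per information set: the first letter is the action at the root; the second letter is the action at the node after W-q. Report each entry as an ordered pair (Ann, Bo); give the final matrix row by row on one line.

q: (4,6) (4,6) (6,3) (3,2) | r: (4,6) (4,6) (1,0) (1,0)

Row q: Uy→(4,6), Ux→(4,6), Wy→(6,3), Wx→(3,2)
Row r: Uy→(4,6), Ux→(4,6), Wy→(1,0), Wx→(1,0)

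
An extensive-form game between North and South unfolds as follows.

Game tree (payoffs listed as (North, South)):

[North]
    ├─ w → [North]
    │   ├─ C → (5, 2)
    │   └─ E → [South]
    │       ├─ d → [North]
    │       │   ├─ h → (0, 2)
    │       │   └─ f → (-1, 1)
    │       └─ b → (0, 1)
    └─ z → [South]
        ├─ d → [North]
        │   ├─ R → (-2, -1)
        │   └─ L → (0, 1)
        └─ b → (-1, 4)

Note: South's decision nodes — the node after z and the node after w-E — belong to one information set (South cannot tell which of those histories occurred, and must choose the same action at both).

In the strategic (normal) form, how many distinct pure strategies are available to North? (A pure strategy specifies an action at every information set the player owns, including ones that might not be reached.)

North owns the root with actions {w, z} — two choices.
North owns the node after w with actions {C, E} — two choices.
North owns the node after z-d with actions {R, L} — two choices.
North owns the node after w-E-d with actions {h, f} — two choices.
A pure strategy fixes one action at each information set independently, so the count is the product 2 × 2 × 2 × 2 = 16.
(For reference, South has 2 pure strategies, giving a 16×2 normal-form matrix.)

16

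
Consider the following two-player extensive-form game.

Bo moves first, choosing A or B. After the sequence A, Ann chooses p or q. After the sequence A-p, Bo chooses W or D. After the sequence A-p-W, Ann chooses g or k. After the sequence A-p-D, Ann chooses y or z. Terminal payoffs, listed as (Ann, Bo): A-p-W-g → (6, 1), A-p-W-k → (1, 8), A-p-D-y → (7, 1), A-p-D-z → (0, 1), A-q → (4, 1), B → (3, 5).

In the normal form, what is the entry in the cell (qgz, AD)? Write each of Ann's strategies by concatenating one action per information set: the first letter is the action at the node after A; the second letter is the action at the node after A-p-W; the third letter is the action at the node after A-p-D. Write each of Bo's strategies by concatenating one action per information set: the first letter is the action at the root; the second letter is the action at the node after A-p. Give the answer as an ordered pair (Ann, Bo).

Trace the play path from the root:
  Bo plays A
  Ann plays q at [A]
→ terminal payoff (4, 1).
(Ann's choice at the node after A-p-W is never reached on this path, so it doesn't affect the outcome.)

(4, 1)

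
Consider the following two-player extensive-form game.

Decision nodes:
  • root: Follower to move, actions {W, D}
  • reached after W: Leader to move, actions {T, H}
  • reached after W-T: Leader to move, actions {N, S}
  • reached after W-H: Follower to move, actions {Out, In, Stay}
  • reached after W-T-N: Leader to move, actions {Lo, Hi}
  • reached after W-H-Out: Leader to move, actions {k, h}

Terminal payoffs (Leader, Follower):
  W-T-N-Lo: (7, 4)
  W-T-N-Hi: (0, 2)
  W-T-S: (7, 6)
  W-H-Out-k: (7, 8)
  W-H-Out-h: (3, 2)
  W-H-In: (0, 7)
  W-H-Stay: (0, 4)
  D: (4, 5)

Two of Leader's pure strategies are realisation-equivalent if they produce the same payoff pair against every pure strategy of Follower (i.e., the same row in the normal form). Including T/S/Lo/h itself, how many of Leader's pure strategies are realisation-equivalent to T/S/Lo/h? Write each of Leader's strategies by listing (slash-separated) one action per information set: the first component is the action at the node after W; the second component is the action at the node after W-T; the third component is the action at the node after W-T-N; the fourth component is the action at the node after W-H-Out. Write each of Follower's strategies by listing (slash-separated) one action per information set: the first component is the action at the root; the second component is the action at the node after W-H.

Row for T/S/Lo/h (columns W/Out, W/In, W/Stay, D/Out, D/In, D/Stay): (7,6) (7,6) (7,6) (4,5) (4,5) (4,5).
Under T/S/Lo/h, Leader's choice at the node after W-T-N and at the node after W-H-Out can never be reached regardless of what Follower does, so varying those choices leaves every outcome unchanged.
Holding the reachable choices fixed and varying the unreachable ones freely already gives 2 × 2 = 4 equivalent strategies.
No other strategy reproduces this row, so those 4 are the full class: T/S/Lo/k, T/S/Lo/h, T/S/Hi/k, T/S/Hi/h.

4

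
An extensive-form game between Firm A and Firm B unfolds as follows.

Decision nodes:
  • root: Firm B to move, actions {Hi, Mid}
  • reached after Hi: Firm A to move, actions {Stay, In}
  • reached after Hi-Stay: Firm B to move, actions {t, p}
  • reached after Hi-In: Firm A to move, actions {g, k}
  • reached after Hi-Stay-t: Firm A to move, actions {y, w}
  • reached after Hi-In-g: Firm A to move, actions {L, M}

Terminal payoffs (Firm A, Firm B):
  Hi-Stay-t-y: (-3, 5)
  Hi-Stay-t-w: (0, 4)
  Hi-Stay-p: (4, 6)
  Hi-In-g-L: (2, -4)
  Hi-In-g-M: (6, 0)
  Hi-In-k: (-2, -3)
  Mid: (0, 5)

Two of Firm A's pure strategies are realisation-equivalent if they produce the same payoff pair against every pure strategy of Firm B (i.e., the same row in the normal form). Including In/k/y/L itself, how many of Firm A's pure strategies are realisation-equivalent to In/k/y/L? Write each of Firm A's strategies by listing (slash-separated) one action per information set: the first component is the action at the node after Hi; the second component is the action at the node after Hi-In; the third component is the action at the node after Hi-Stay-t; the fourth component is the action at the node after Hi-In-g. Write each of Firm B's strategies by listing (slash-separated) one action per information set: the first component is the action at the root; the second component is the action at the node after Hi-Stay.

4

Row for In/k/y/L (columns Hi/t, Hi/p, Mid/t, Mid/p): (-2,-3) (-2,-3) (0,5) (0,5).
Under In/k/y/L, Firm A's choice at the node after Hi-Stay-t and at the node after Hi-In-g can never be reached regardless of what Firm B does, so varying those choices leaves every outcome unchanged.
Holding the reachable choices fixed and varying the unreachable ones freely already gives 2 × 2 = 4 equivalent strategies.
No other strategy reproduces this row, so those 4 are the full class: In/k/y/L, In/k/y/M, In/k/w/L, In/k/w/M.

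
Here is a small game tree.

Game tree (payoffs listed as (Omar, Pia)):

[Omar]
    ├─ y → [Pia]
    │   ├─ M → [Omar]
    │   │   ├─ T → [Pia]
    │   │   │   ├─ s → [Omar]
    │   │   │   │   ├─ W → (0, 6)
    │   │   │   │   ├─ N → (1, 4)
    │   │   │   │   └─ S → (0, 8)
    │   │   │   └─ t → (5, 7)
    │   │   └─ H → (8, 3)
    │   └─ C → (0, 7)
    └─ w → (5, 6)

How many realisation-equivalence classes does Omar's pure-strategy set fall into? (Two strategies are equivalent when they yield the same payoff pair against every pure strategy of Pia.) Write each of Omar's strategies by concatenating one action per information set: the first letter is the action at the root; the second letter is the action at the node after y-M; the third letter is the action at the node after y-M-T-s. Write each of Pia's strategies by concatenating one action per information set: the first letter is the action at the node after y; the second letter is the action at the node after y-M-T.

Omar has 12 pure strategies: yTW, yTN, yTS, yHW, yHN, yHS, wTW, wTN, wTS, wHW, wHN, wHS. Columns: Ms, Mt, Cs, Ct.
{yTW} → row (0,6) (5,7) (0,7) (0,7)
{yTN} → row (1,4) (5,7) (0,7) (0,7)
{yTS} → row (0,8) (5,7) (0,7) (0,7)
{yHW, yHN, yHS} → row (8,3) (8,3) (0,7) (0,7)
{wTW, wTN, wTS, wHW, wHN, wHS} → row (5,6) (5,6) (5,6) (5,6)
That's 5 distinct rows out of 12 strategies.

5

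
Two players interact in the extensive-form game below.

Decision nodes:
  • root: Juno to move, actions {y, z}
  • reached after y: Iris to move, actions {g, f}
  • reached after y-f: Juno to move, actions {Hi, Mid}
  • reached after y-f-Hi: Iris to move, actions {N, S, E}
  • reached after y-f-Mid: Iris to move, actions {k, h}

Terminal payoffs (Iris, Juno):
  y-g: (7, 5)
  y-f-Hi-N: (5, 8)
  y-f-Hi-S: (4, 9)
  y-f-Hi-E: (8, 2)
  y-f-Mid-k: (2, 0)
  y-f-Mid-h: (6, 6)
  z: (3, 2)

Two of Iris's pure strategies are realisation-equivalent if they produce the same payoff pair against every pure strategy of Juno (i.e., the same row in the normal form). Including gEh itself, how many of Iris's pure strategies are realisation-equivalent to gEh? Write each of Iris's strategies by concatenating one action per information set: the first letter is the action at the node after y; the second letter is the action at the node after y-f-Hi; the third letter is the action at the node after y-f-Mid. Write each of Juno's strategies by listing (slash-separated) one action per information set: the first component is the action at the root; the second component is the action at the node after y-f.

6

Row for gEh (columns y/Hi, y/Mid, z/Hi, z/Mid): (7,5) (7,5) (3,2) (3,2).
Under gEh, Iris's choice at the node after y-f-Hi and at the node after y-f-Mid can never be reached regardless of what Juno does, so varying those choices leaves every outcome unchanged.
Holding the reachable choices fixed and varying the unreachable ones freely already gives 3 × 2 = 6 equivalent strategies.
No other strategy reproduces this row, so those 6 are the full class: gNk, gNh, gSk, gSh, gEk, gEh.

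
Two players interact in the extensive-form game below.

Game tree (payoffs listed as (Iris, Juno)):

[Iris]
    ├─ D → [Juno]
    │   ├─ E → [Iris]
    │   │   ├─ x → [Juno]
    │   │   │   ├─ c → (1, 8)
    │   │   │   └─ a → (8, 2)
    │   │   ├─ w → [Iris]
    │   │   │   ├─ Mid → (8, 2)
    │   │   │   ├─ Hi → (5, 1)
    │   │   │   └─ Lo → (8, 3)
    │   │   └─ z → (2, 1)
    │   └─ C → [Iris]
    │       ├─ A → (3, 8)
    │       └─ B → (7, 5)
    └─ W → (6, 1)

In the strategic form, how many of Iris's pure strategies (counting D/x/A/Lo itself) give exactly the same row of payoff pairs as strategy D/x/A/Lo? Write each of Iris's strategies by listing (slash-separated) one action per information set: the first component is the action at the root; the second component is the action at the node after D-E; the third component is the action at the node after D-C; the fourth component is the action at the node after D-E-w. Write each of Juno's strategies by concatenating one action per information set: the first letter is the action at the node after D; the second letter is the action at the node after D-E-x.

3

Row for D/x/A/Lo (columns Ec, Ea, Cc, Ca): (1,8) (8,2) (3,8) (3,8).
Under D/x/A/Lo, Iris's choice at the node after D-E-w can never be reached regardless of what Juno does, so varying those choices leaves every outcome unchanged.
Holding the reachable choices fixed and varying the unreachable one freely already gives 3 equivalent strategies.
No other strategy reproduces this row, so those 3 are the full class: D/x/A/Mid, D/x/A/Hi, D/x/A/Lo.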